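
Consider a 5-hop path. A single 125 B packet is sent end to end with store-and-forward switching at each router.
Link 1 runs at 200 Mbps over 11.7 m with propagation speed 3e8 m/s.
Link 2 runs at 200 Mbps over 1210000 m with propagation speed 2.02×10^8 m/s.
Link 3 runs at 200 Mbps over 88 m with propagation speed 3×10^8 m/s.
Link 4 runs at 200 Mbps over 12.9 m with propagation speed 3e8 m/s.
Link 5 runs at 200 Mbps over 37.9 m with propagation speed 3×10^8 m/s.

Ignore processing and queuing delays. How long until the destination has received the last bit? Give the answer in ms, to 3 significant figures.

6.02 ms

L = 125 × 8 = 1000 bits.
Transmission delay per hop = L/R = 1000/200000000 = 0.005 ms; 5 hops → 0.025 ms.
Propagation delays (d/s per hop): 3.9e-05, 5.9901, 0.000293333, 4.3e-05, 0.000126333 ms; sum = 5.9906 ms.
End-to-end = 6.02 ms.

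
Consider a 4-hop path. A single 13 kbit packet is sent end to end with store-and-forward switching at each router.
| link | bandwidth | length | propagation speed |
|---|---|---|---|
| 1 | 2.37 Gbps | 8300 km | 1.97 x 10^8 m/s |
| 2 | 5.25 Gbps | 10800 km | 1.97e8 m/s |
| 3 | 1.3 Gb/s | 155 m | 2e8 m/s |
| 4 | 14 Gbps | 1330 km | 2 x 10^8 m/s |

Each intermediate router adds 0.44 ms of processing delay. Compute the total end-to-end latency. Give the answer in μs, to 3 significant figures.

105000 μs

L = 13000 bits.
Transmission delays (L/R per hop): 5.48523, 2.47619, 10, 0.928571 μs; sum = 18.89 μs.
Propagation delays (d/s per hop): 42132, 54822.3, 0.775, 6650 μs; sum = 103605 μs.
Processing at 3 router(s): 3 × 0.44 ms = 1320 μs.
End-to-end = 105000 μs.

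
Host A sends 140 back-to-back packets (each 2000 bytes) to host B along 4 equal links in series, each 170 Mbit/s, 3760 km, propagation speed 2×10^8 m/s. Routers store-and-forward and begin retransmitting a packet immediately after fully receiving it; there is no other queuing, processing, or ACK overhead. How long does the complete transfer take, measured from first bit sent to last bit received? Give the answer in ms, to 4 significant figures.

88.66 ms

Per-hop transmission t_tx = L/R = 16000/170000000 = 0.0941176 ms.
Per-hop propagation t_prop = 3760000/200000000 = 18.8 ms.
Pipeline fill: first packet needs 4·t_tx to clear all hops; remaining 139 packets each add one t_tx.
Total = (4+140-1)·t_tx + 4·t_prop = 143·0.0941176 + 4·18.8 = 88.66 ms.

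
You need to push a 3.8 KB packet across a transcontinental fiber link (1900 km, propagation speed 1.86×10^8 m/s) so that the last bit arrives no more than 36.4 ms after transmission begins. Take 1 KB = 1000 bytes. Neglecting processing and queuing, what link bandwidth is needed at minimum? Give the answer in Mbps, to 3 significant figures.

L = 30400 bits.
Propagation delay = 1900000 / 186000000 = 10.2151 ms.
Transmission budget = 36.4 − 10.2151 = 26.1849 ms.
R ≥ L / t_tx = 30400 bits / 0.0261849 s = 1.16 Mbps.

1.16 Mbps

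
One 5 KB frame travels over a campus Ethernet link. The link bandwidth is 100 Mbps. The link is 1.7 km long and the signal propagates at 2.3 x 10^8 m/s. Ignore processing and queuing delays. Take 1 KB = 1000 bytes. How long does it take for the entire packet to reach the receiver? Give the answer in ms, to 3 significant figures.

0.407 ms

L = 40000 bits.
Transmission delay = L/R = 40000 / 100000000 = 0.4 ms.
Propagation delay = d/s = 1700 m / 2.3e+08 m/s = 0.0073913 ms.
Total = 0.407 ms.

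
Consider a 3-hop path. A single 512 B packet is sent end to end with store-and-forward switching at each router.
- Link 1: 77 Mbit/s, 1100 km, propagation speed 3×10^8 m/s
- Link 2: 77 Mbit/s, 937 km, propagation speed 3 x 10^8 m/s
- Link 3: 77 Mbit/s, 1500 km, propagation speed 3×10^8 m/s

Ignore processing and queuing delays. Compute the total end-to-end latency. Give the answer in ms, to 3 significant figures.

L = 512 × 8 = 4096 bits.
Transmission delay per hop = L/R = 4096/77000000 = 0.0531948 ms; 3 hops → 0.159584 ms.
Propagation delays (d/s per hop): 3.66667, 3.12333, 5 ms; sum = 11.79 ms.
End-to-end = 11.9 ms.

11.9 ms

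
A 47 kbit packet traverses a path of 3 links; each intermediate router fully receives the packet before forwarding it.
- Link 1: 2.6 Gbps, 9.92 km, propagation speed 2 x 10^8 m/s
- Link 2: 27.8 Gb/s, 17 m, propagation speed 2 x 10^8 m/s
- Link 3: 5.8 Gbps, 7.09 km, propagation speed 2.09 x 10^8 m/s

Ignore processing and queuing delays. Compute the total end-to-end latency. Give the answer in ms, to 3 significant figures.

L = 47000 bits.
Transmission delays (L/R per hop): 0.0180769, 0.00169065, 0.00810345 ms; sum = 0.027871 ms.
Propagation delays (d/s per hop): 0.0496, 8.5e-05, 0.0339234 ms; sum = 0.0836084 ms.
End-to-end = 0.111 ms.

0.111 ms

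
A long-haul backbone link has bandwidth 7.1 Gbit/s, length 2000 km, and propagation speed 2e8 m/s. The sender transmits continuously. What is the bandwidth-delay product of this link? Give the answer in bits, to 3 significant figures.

71000000 bits

Propagation delay = 2000000 / 200000000 = 0.01 s.
BDP = R × t_prop = 7100000000 × 0.01 = 71000000 bits.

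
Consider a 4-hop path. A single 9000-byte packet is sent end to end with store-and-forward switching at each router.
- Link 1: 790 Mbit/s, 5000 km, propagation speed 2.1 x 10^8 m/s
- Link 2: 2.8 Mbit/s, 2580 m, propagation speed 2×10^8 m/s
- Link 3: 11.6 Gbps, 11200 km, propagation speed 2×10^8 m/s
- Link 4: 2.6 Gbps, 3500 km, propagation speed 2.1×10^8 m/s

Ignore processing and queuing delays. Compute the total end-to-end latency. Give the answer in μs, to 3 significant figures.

122000 μs

L = 9000 × 8 = 72000 bits.
Transmission delays (L/R per hop): 91.1392, 25714.3, 6.2069, 27.6923 μs; sum = 25839.3 μs.
Propagation delays (d/s per hop): 23809.5, 12.9, 56000, 16666.7 μs; sum = 96489.1 μs.
End-to-end = 122000 μs.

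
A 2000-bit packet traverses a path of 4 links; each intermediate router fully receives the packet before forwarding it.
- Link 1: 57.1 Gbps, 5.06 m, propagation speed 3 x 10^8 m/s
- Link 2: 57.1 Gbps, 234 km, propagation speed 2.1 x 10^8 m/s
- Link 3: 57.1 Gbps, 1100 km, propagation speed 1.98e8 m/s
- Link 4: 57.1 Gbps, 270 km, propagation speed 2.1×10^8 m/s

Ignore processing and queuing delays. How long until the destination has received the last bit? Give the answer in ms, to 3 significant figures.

7.96 ms

Transmission delay per hop = L/R = 2000/57100000000 = 3.50263e-05 ms; 4 hops → 0.000140105 ms.
Propagation delays (d/s per hop): 1.68667e-05, 1.11429, 5.55556, 1.28571 ms; sum = 7.95557 ms.
End-to-end = 7.96 ms.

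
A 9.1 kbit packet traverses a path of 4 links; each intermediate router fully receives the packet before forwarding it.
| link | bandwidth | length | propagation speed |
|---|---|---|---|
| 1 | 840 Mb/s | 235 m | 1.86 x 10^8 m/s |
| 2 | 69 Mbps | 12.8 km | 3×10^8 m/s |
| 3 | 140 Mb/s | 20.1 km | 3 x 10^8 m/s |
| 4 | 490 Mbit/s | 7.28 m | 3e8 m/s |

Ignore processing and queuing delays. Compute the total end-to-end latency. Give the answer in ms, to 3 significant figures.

L = 9100 bits.
Transmission delays (L/R per hop): 0.0108333, 0.131884, 0.065, 0.0185714 ms; sum = 0.226289 ms.
Propagation delays (d/s per hop): 0.00126344, 0.0426667, 0.067, 2.42667e-05 ms; sum = 0.110954 ms.
End-to-end = 0.337 ms.

0.337 ms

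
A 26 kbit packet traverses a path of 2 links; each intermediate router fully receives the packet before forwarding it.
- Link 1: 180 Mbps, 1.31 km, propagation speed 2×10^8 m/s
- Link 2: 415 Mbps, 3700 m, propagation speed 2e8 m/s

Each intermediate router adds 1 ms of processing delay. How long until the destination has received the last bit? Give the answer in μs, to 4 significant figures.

L = 26000 bits.
Transmission delays (L/R per hop): 144.444, 62.6506 μs; sum = 207.095 μs.
Propagation delays (d/s per hop): 6.55, 18.5 μs; sum = 25.05 μs.
Processing at 1 router(s): 1 × 1 ms = 1000 μs.
End-to-end = 1232 μs.

1232 μs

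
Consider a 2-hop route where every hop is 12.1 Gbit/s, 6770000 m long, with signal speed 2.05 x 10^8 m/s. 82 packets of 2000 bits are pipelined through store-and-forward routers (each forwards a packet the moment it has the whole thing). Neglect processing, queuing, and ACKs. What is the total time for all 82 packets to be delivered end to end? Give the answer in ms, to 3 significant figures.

66.1 ms

Per-hop transmission t_tx = L/R = 2000/12100000000 = 0.000165289 ms.
Per-hop propagation t_prop = 6770000/2.05e+08 = 33.0244 ms.
Pipeline fill: first packet needs 2·t_tx to clear all hops; remaining 81 packets each add one t_tx.
Total = (2+82-1)·t_tx + 2·t_prop = 83·0.000165289 + 2·33.0244 = 66.1 ms.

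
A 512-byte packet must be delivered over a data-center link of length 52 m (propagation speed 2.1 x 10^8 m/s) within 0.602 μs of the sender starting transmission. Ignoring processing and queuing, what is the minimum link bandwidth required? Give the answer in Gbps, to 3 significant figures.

11.6 Gbps

L = 4096 bits.
Propagation delay = 52 / 210000000 = 0.247619 μs.
Transmission budget = 0.602 − 0.247619 = 0.354381 μs.
R ≥ L / t_tx = 4096 bits / 3.54381e-07 s = 11.6 Gbps.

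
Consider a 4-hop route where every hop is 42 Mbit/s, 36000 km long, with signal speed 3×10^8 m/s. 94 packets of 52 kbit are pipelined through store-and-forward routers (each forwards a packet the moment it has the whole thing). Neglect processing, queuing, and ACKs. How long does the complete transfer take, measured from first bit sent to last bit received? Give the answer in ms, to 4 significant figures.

600.1 ms

Per-hop transmission t_tx = L/R = 52000/42000000 = 1.2381 ms.
Per-hop propagation t_prop = 36000000/300000000 = 120 ms.
Pipeline fill: first packet needs 4·t_tx to clear all hops; remaining 93 packets each add one t_tx.
Total = (4+94-1)·t_tx + 4·t_prop = 97·1.2381 + 4·120 = 600.1 ms.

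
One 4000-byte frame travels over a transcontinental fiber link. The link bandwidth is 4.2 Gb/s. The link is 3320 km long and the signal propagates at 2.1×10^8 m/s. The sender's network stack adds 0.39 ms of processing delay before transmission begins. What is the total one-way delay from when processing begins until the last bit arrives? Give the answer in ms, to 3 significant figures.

L = 4000 × 8 = 32000 bits.
Transmission delay = L/R = 32000 / 4200000000 = 0.00761905 ms.
Propagation delay = d/s = 3320000 m / 210000000 m/s = 15.8095 ms.
Plus processing delay 0.39 ms = 0.39 ms.
Total = 16.2 ms.

16.2 ms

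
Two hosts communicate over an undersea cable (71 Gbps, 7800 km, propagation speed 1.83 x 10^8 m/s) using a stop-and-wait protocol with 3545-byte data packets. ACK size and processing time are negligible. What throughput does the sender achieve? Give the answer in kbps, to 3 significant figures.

t_tx = L/R = 28360/71000000000 = 3.99437e-07 s.
t_prop = 7800000/183000000 = 0.042623 s; RTT = 0.0852459 s.
Cycle = t_tx + RTT = 0.0852463 s.
Throughput = L / cycle = 28360 / 0.0852463 = 333 kbps.

333 kbps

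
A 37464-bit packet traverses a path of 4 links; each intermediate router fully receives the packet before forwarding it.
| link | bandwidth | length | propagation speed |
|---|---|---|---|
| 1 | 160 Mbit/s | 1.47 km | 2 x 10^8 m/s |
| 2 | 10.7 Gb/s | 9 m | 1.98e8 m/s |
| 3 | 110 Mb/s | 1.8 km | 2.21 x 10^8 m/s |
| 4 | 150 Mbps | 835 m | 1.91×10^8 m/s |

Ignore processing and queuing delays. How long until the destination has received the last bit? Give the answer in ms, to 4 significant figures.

Transmission delays (L/R per hop): 0.23415, 0.00350131, 0.340582, 0.24976 ms; sum = 0.827993 ms.
Propagation delays (d/s per hop): 0.00735, 4.54545e-05, 0.0081448, 0.00437173 ms; sum = 0.019912 ms.
End-to-end = 0.8479 ms.

0.8479 ms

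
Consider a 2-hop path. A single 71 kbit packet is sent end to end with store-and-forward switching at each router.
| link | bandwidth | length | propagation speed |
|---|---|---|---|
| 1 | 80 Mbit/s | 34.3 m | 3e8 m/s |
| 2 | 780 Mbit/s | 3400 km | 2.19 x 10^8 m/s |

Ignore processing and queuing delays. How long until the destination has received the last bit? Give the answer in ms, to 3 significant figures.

16.5 ms

L = 71000 bits.
Transmission delays (L/R per hop): 0.8875, 0.0910256 ms; sum = 0.978526 ms.
Propagation delays (d/s per hop): 0.000114333, 15.5251 ms; sum = 15.5252 ms.
End-to-end = 16.5 ms.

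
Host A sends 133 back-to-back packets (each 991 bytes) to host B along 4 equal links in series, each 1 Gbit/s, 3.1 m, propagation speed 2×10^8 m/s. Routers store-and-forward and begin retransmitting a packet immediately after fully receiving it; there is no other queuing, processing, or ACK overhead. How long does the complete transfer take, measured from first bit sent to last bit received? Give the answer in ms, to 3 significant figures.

Per-hop transmission t_tx = L/R = 7928/1000000000 = 0.007928 ms.
Per-hop propagation t_prop = 3.1/200000000 = 1.55e-05 ms.
Pipeline fill: first packet needs 4·t_tx to clear all hops; remaining 132 packets each add one t_tx.
Total = (4+133-1)·t_tx + 4·t_prop = 136·0.007928 + 4·1.55e-05 = 1.08 ms.

1.08 ms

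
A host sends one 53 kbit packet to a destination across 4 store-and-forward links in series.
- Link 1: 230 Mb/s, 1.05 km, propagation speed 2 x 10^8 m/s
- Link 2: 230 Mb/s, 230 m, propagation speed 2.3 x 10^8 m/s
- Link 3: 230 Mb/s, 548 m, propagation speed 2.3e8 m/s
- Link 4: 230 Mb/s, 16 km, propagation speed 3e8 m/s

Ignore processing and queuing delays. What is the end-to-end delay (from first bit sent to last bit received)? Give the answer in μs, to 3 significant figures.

L = 53000 bits.
Transmission delay per hop = L/R = 53000/230000000 = 230.435 μs; 4 hops → 921.739 μs.
Propagation delays (d/s per hop): 5.25, 1, 2.38261, 53.3333 μs; sum = 61.9659 μs.
End-to-end = 984 μs.

984 μs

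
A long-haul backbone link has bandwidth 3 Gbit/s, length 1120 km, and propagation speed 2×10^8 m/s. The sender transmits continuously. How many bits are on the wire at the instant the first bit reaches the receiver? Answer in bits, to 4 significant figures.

16800000 bits

Propagation delay = 1120000 / 200000000 = 0.0056 s.
BDP = R × t_prop = 3000000000 × 0.0056 = 16800000 bits.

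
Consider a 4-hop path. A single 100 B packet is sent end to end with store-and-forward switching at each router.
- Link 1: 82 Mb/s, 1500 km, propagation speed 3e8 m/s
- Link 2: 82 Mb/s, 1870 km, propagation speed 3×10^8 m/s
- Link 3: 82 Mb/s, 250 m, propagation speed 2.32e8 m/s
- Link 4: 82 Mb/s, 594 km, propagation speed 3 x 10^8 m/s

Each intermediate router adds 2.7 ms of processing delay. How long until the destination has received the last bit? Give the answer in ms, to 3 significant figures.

L = 100 × 8 = 800 bits.
Transmission delay per hop = L/R = 800/82000000 = 0.0097561 ms; 4 hops → 0.0390244 ms.
Propagation delays (d/s per hop): 5, 6.23333, 0.00107759, 1.98 ms; sum = 13.2144 ms.
Processing at 3 router(s): 3 × 2.7 ms = 8.1 ms.
End-to-end = 21.4 ms.

21.4 ms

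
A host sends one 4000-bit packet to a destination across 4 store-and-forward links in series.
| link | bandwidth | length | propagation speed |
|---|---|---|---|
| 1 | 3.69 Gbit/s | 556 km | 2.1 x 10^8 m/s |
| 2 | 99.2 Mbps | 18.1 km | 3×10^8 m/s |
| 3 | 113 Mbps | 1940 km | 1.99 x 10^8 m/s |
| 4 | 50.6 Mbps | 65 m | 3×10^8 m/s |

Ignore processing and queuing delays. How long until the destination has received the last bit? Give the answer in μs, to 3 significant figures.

12600 μs

Transmission delays (L/R per hop): 1.08401, 40.3226, 35.3982, 79.0514 μs; sum = 155.856 μs.
Propagation delays (d/s per hop): 2647.62, 60.3333, 9748.74, 0.216667 μs; sum = 12456.9 μs.
End-to-end = 12600 μs.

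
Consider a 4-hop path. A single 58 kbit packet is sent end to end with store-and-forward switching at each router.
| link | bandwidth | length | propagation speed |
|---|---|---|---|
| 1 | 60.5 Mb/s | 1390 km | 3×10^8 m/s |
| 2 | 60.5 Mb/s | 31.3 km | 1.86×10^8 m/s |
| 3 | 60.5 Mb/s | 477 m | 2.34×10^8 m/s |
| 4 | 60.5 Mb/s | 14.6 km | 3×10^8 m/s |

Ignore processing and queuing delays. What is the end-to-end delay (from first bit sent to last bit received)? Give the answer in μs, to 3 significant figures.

8690 μs

L = 58000 bits.
Transmission delay per hop = L/R = 58000/60500000 = 958.678 μs; 4 hops → 3834.71 μs.
Propagation delays (d/s per hop): 4633.33, 168.28, 2.03846, 48.6667 μs; sum = 4852.32 μs.
End-to-end = 8690 μs.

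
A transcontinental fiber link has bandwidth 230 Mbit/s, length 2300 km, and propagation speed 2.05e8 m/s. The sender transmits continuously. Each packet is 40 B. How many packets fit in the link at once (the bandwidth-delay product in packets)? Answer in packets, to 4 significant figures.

Propagation delay = 2300000 / 2.05e+08 = 0.0112195 s.
BDP = R × t_prop = 230000000 × 0.0112195 = 2580490 bits.
In packets of 320 bits: 8064 packets.

8064 packets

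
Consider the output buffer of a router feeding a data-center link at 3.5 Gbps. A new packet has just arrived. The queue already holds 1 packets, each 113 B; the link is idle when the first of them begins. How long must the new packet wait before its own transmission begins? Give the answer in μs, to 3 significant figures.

0.258 μs

Each queued packet: L/R = 904/3500000000 = 0.258286 μs.
1 queued → 0.258286 μs.
Queuing delay = 0.258 μs.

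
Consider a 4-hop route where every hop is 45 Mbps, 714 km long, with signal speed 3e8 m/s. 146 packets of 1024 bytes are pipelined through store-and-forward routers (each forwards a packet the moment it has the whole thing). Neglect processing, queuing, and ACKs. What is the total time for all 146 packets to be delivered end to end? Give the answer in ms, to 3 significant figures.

Per-hop transmission t_tx = L/R = 8192/45000000 = 0.182044 ms.
Per-hop propagation t_prop = 714000/300000000 = 2.38 ms.
Pipeline fill: first packet needs 4·t_tx to clear all hops; remaining 145 packets each add one t_tx.
Total = (4+146-1)·t_tx + 4·t_prop = 149·0.182044 + 4·2.38 = 36.6 ms.

36.6 ms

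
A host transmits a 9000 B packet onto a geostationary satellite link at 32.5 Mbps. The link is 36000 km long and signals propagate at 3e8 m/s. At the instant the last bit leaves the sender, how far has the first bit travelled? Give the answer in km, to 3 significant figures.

t_tx = L/R = 72000/32500000 = 0.00221538 s.
Distance = s × t_tx = 300000000 × 0.00221538 = 665 km.

665 km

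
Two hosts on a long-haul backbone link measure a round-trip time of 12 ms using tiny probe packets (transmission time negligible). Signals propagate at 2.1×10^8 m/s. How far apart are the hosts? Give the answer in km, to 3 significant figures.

1260 km

One-way propagation = RTT/2 = 6 ms.
d = s × t = 210000000 × 0.006 = 1260 km.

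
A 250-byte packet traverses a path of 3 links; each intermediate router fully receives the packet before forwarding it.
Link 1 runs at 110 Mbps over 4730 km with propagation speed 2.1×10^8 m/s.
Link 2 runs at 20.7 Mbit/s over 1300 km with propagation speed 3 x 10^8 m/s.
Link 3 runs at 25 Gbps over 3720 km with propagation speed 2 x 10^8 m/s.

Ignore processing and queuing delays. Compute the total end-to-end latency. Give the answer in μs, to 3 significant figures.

L = 250 × 8 = 2000 bits.
Transmission delays (L/R per hop): 18.1818, 96.6184, 0.08 μs; sum = 114.88 μs.
Propagation delays (d/s per hop): 22523.8, 4333.33, 18600 μs; sum = 45457.1 μs.
End-to-end = 45600 μs.

45600 μs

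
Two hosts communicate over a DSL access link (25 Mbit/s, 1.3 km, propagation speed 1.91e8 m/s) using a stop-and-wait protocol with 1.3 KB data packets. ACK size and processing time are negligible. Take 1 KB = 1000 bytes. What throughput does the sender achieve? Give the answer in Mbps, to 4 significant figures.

t_tx = L/R = 10400/25000000 = 0.000416 s.
t_prop = 1300/191000000 = 6.80628e-06 s; RTT = 1.36126e-05 s.
Cycle = t_tx + RTT = 0.000429613 s.
Throughput = L / cycle = 10400 / 0.000429613 = 24.21 Mbps.

24.21 Mbps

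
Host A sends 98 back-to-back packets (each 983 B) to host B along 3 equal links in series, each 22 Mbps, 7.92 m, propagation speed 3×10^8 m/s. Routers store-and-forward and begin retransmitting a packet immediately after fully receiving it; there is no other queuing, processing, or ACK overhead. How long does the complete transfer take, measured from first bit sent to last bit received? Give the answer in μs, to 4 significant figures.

Per-hop transmission t_tx = L/R = 7864/22000000 = 357.455 μs.
Per-hop propagation t_prop = 7.92/300000000 = 0.0264 μs.
Pipeline fill: first packet needs 3·t_tx to clear all hops; remaining 97 packets each add one t_tx.
Total = (3+98-1)·t_tx + 3·t_prop = 100·357.455 + 3·0.0264 = 35750 μs.

35750 μs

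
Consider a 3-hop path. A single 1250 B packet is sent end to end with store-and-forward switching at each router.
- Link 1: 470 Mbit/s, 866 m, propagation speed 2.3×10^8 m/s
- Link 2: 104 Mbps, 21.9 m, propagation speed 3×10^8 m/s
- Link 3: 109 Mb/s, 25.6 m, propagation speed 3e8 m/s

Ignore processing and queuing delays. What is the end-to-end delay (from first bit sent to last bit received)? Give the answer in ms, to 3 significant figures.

0.213 ms

L = 1250 × 8 = 10000 bits.
Transmission delays (L/R per hop): 0.0212766, 0.0961538, 0.0917431 ms; sum = 0.209174 ms.
Propagation delays (d/s per hop): 0.00376522, 7.3e-05, 8.53333e-05 ms; sum = 0.00392355 ms.
End-to-end = 0.213 ms.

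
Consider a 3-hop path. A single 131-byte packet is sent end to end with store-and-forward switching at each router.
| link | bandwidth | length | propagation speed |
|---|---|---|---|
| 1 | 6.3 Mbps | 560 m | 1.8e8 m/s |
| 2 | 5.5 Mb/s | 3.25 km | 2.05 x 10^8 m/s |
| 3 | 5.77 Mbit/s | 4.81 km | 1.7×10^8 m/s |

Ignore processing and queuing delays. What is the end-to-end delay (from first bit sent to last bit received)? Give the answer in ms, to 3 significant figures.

0.586 ms

L = 131 × 8 = 1048 bits.
Transmission delays (L/R per hop): 0.166349, 0.190545, 0.181629 ms; sum = 0.538524 ms.
Propagation delays (d/s per hop): 0.00311111, 0.0158537, 0.0282941 ms; sum = 0.0472589 ms.
End-to-end = 0.586 ms.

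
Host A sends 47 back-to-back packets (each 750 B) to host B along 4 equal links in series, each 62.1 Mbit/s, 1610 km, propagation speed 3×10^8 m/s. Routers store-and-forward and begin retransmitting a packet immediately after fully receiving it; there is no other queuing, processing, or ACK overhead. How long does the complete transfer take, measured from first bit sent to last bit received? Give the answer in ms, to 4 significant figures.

Per-hop transmission t_tx = L/R = 6000/62100000 = 0.0966184 ms.
Per-hop propagation t_prop = 1610000/300000000 = 5.36667 ms.
Pipeline fill: first packet needs 4·t_tx to clear all hops; remaining 46 packets each add one t_tx.
Total = (4+47-1)·t_tx + 4·t_prop = 50·0.0966184 + 4·5.36667 = 26.30 ms.

26.30 ms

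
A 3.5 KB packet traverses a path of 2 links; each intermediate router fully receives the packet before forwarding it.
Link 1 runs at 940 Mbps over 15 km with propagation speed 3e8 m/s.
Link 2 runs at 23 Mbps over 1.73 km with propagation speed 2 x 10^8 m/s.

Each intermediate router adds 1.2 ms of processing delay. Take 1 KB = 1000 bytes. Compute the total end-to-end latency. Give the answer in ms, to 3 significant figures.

L = 28000 bits.
Transmission delays (L/R per hop): 0.0297872, 1.21739 ms; sum = 1.24718 ms.
Propagation delays (d/s per hop): 0.05, 0.00865 ms; sum = 0.05865 ms.
Processing at 1 router(s): 1 × 1.2 ms = 1.2 ms.
End-to-end = 2.51 ms.

2.51 ms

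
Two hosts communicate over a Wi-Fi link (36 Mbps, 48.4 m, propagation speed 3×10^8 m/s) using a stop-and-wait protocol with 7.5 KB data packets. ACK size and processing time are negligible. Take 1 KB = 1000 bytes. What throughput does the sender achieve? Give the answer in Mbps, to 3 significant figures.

36.0 Mbps

t_tx = L/R = 60000/36000000 = 0.00166667 s.
t_prop = 48.4/300000000 = 1.61333e-07 s; RTT = 3.22667e-07 s.
Cycle = t_tx + RTT = 0.00166699 s.
Throughput = L / cycle = 60000 / 0.00166699 = 36.0 Mbps.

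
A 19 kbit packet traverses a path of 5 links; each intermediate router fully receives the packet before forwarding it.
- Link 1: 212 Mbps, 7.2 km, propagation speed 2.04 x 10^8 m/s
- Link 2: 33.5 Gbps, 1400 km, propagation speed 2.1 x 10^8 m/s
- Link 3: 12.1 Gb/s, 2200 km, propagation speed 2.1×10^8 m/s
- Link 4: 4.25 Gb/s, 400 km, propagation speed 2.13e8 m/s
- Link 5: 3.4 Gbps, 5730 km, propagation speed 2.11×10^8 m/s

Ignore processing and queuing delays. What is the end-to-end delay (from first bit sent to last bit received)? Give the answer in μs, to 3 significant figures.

L = 19000 bits.
Transmission delays (L/R per hop): 89.6226, 0.567164, 1.57025, 4.47059, 5.58824 μs; sum = 101.819 μs.
Propagation delays (d/s per hop): 35.2941, 6666.67, 10476.2, 1877.93, 27156.4 μs; sum = 46212.5 μs.
End-to-end = 46300 μs.

46300 μs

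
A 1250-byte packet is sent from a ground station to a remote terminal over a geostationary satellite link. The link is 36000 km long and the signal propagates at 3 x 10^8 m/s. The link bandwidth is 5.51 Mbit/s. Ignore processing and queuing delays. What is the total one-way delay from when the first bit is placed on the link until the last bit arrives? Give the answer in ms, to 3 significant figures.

122 ms

L = 1250 × 8 = 10000 bits.
Transmission delay = L/R = 10000 / 5510000 = 1.81488 ms.
Propagation delay = d/s = 36000000 m / 300000000 m/s = 120 ms.
Total = 122 ms.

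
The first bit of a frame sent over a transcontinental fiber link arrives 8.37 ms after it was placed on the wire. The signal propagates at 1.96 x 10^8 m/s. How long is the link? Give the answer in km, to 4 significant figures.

1641 km

d = s × t_prop = 196000000 × 0.00837 = 1641 km.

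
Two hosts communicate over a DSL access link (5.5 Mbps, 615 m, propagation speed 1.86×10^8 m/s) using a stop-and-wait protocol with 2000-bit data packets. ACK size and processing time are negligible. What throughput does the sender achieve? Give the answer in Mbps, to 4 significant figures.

5.402 Mbps

t_tx = L/R = 2000/5500000 = 0.000363636 s.
t_prop = 615/186000000 = 3.30645e-06 s; RTT = 6.6129e-06 s.
Cycle = t_tx + RTT = 0.000370249 s.
Throughput = L / cycle = 2000 / 0.000370249 = 5.402 Mbps.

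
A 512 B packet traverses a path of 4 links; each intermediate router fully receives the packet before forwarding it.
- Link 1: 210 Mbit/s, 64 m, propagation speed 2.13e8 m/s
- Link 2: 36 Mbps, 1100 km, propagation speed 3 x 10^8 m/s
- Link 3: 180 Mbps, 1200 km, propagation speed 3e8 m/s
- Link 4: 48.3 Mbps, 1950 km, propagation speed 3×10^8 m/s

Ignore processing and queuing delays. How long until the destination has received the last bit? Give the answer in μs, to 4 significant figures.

14410 μs

L = 512 × 8 = 4096 bits.
Transmission delays (L/R per hop): 19.5048, 113.778, 22.7556, 84.8033 μs; sum = 240.841 μs.
Propagation delays (d/s per hop): 0.300469, 3666.67, 4000, 6500 μs; sum = 14167 μs.
End-to-end = 14410 μs.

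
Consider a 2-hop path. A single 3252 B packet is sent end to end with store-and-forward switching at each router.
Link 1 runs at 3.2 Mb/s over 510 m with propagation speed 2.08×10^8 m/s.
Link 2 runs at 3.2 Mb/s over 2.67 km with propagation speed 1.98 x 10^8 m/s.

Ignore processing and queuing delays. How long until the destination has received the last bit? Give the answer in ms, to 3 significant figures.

16.3 ms

L = 3252 × 8 = 26016 bits.
Transmission delay per hop = L/R = 26016/3200000 = 8.13 ms; 2 hops → 16.26 ms.
Propagation delays (d/s per hop): 0.00245192, 0.0134848 ms; sum = 0.0159368 ms.
End-to-end = 16.3 ms.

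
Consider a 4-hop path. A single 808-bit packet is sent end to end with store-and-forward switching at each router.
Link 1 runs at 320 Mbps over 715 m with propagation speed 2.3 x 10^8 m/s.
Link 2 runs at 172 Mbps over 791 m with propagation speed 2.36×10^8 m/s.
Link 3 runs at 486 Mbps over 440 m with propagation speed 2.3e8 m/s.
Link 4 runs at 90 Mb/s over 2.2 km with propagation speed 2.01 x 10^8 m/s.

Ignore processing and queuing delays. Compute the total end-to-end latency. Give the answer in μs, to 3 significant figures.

37.2 μs

Transmission delays (L/R per hop): 2.525, 4.69767, 1.66255, 8.97778 μs; sum = 17.863 μs.
Propagation delays (d/s per hop): 3.1087, 3.35169, 1.91304, 10.9453 μs; sum = 19.3187 μs.
End-to-end = 37.2 μs.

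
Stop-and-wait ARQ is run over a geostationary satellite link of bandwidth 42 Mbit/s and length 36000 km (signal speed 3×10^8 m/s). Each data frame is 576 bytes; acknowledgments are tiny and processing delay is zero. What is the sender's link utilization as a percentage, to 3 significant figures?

0.0457 %

t_tx = L/R = 4608/42000000 = 0.000109714 s.
t_prop = 36000000/300000000 = 0.12 s; RTT = 0.24 s.
Cycle = t_tx + RTT = 0.24011 s.
Utilization = t_tx / cycle = 0.000109714/0.24011 = 0.0457 %.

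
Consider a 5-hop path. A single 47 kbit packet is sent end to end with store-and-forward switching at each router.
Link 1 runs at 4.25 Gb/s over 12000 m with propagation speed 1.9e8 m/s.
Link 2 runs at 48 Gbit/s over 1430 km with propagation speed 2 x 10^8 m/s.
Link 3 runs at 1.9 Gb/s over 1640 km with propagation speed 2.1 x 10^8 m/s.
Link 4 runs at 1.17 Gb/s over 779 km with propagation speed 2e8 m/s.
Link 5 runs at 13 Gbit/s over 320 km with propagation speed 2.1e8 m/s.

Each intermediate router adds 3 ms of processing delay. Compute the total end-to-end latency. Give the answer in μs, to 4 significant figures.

L = 47000 bits.
Transmission delays (L/R per hop): 11.0588, 0.979167, 24.7368, 40.1709, 3.61538 μs; sum = 80.5612 μs.
Propagation delays (d/s per hop): 63.1579, 7150, 7809.52, 3895, 1523.81 μs; sum = 20441.5 μs.
Processing at 4 router(s): 4 × 3 ms = 12000 μs.
End-to-end = 32520 μs.

32520 μs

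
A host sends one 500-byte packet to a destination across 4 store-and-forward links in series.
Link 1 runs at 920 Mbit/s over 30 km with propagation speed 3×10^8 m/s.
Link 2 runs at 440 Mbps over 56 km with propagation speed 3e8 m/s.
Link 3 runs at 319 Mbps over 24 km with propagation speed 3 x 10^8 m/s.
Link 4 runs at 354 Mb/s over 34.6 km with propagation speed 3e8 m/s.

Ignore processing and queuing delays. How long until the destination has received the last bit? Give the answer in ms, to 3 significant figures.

0.519 ms

L = 500 × 8 = 4000 bits.
Transmission delays (L/R per hop): 0.00434783, 0.00909091, 0.0125392, 0.0112994 ms; sum = 0.0372774 ms.
Propagation delays (d/s per hop): 0.1, 0.186667, 0.08, 0.115333 ms; sum = 0.482 ms.
End-to-end = 0.519 ms.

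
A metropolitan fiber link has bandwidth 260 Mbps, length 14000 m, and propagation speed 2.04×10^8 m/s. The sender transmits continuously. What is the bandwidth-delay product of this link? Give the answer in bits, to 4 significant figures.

Propagation delay = 14000 / 204000000 = 6.86275e-05 s.
BDP = R × t_prop = 260000000 × 6.86275e-05 = 17843.1 bits.

17840 bits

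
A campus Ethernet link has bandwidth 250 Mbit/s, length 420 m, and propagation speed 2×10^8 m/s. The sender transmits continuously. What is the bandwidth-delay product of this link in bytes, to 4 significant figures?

Propagation delay = 420 / 200000000 = 2.1e-06 s.
BDP = R × t_prop = 250000000 × 2.1e-06 = 525 bits.
In bytes: 525/8 = 65.63 bytes.

65.63 bytes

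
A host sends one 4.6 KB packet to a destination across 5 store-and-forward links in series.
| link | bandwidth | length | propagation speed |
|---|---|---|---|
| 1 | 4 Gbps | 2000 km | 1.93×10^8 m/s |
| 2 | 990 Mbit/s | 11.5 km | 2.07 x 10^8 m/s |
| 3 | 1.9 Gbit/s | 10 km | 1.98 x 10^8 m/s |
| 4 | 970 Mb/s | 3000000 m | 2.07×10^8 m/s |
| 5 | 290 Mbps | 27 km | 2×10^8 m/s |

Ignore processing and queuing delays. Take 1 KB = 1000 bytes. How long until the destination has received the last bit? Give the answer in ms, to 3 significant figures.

25.3 ms

L = 36800 bits.
Transmission delays (L/R per hop): 0.0092, 0.0371717, 0.0193684, 0.0379381, 0.126897 ms; sum = 0.230575 ms.
Propagation delays (d/s per hop): 10.3627, 0.0555556, 0.0505051, 14.4928, 0.135 ms; sum = 25.0965 ms.
End-to-end = 25.3 ms.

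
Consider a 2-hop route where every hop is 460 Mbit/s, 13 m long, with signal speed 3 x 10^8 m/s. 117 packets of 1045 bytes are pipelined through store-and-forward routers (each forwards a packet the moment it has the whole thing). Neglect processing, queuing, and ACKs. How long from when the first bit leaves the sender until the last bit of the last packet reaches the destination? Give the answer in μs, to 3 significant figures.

2140 μs

Per-hop transmission t_tx = L/R = 8360/460000000 = 18.1739 μs.
Per-hop propagation t_prop = 13/300000000 = 0.0433333 μs.
Pipeline fill: first packet needs 2·t_tx to clear all hops; remaining 116 packets each add one t_tx.
Total = (2+117-1)·t_tx + 2·t_prop = 118·18.1739 + 2·0.0433333 = 2140 μs.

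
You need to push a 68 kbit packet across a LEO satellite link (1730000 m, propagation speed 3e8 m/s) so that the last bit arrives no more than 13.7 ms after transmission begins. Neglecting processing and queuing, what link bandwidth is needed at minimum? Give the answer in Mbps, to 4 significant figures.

8.571 Mbps

Propagation delay = 1730000 / 300000000 = 5.76667 ms.
Transmission budget = 13.7 − 5.76667 = 7.93333 ms.
R ≥ L / t_tx = 68000 bits / 0.00793333 s = 8.571 Mbps.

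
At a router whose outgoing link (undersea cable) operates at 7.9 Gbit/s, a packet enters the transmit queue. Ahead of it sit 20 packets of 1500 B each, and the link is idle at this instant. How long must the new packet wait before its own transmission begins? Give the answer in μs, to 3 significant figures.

30.4 μs

Each queued packet: L/R = 12000/7900000000 = 1.51899 μs.
20 queued → 30.3797 μs.
Queuing delay = 30.4 μs.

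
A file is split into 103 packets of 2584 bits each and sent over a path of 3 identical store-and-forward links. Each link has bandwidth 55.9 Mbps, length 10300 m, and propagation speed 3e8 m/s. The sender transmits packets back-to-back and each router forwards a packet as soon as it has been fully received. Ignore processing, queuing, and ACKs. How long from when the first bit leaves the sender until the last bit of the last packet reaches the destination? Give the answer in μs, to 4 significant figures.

4957 μs

Per-hop transmission t_tx = L/R = 2584/55900000 = 46.2254 μs.
Per-hop propagation t_prop = 10300/300000000 = 34.3333 μs.
Pipeline fill: first packet needs 3·t_tx to clear all hops; remaining 102 packets each add one t_tx.
Total = (3+103-1)·t_tx + 3·t_prop = 105·46.2254 + 3·34.3333 = 4957 μs.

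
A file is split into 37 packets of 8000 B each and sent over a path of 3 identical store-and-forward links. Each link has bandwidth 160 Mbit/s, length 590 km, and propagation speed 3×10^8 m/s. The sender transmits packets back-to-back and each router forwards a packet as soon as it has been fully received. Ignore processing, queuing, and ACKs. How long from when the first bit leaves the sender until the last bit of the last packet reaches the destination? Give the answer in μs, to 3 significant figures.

21500 μs

Per-hop transmission t_tx = L/R = 64000/160000000 = 400 μs.
Per-hop propagation t_prop = 590000/300000000 = 1966.67 μs.
Pipeline fill: first packet needs 3·t_tx to clear all hops; remaining 36 packets each add one t_tx.
Total = (3+37-1)·t_tx + 3·t_prop = 39·400 + 3·1966.67 = 21500 μs.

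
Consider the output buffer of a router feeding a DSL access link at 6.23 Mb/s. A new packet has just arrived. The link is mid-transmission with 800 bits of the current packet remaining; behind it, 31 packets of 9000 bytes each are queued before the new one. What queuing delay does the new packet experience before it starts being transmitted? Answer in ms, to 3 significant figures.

Each queued packet: L/R = 72000/6230000 = 11.557 ms.
31 queued → 358.266 ms.
Plus remaining 800 bits of current packet: 0.128411 ms.
Queuing delay = 358 ms.

358 ms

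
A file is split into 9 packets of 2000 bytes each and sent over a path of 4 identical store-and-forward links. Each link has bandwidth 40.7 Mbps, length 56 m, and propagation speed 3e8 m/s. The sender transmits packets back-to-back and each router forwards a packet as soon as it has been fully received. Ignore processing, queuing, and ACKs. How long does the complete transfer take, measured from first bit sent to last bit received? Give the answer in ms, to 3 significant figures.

Per-hop transmission t_tx = L/R = 16000/40700000 = 0.39312 ms.
Per-hop propagation t_prop = 56/300000000 = 0.000186667 ms.
Pipeline fill: first packet needs 4·t_tx to clear all hops; remaining 8 packets each add one t_tx.
Total = (4+9-1)·t_tx + 4·t_prop = 12·0.39312 + 4·0.000186667 = 4.72 ms.

4.72 ms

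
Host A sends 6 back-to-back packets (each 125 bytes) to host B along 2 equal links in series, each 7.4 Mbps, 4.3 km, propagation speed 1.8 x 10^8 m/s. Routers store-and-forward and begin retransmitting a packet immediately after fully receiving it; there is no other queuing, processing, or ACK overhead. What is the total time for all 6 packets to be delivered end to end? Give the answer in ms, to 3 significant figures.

Per-hop transmission t_tx = L/R = 1000/7400000 = 0.135135 ms.
Per-hop propagation t_prop = 4300/180000000 = 0.0238889 ms.
Pipeline fill: first packet needs 2·t_tx to clear all hops; remaining 5 packets each add one t_tx.
Total = (2+6-1)·t_tx + 2·t_prop = 7·0.135135 + 2·0.0238889 = 0.994 ms.

0.994 ms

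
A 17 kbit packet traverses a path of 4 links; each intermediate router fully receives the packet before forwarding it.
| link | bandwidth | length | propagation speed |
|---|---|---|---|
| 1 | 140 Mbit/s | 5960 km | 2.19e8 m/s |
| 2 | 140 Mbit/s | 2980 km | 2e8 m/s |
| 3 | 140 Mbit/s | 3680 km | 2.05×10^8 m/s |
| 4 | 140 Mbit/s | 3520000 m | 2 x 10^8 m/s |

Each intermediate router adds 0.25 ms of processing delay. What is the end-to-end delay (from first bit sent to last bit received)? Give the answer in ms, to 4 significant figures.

L = 17000 bits.
Transmission delay per hop = L/R = 17000/140000000 = 0.121429 ms; 4 hops → 0.485714 ms.
Propagation delays (d/s per hop): 27.2146, 14.9, 17.9512, 17.6 ms; sum = 77.6658 ms.
Processing at 3 router(s): 3 × 0.25 ms = 0.75 ms.
End-to-end = 78.90 ms.

78.90 ms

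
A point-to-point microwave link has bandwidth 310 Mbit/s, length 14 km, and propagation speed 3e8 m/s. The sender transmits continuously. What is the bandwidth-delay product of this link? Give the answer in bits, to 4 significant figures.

14470 bits

Propagation delay = 14000 / 300000000 = 4.66667e-05 s.
BDP = R × t_prop = 310000000 × 4.66667e-05 = 14466.7 bits.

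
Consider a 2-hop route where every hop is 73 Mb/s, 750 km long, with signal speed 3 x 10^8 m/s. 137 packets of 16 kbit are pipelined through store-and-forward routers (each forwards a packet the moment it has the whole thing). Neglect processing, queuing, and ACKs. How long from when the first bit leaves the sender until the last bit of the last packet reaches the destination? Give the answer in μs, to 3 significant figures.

Per-hop transmission t_tx = L/R = 16000/73000000 = 219.178 μs.
Per-hop propagation t_prop = 750000/300000000 = 2500 μs.
Pipeline fill: first packet needs 2·t_tx to clear all hops; remaining 136 packets each add one t_tx.
Total = (2+137-1)·t_tx + 2·t_prop = 138·219.178 + 2·2500 = 35200 μs.

35200 μs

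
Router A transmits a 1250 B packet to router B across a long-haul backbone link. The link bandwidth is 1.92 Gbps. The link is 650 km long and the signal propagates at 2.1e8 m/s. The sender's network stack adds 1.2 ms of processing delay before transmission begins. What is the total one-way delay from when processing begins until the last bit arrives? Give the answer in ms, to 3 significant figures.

L = 1250 × 8 = 10000 bits.
Transmission delay = L/R = 10000 / 1920000000 = 0.00520833 ms.
Propagation delay = d/s = 650000 m / 210000000 m/s = 3.09524 ms.
Plus processing delay 1.2 ms = 1.2 ms.
Total = 4.30 ms.

4.30 ms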